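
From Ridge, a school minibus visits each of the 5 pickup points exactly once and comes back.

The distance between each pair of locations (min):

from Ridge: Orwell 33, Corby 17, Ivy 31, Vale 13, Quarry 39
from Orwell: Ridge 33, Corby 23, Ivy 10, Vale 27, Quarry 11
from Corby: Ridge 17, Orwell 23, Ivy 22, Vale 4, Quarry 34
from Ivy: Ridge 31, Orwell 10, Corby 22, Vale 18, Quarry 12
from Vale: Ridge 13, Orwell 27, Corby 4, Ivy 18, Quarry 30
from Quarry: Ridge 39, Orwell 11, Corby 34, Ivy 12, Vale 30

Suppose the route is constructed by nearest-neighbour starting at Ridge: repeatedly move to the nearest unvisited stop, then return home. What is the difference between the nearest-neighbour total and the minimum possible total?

The nearest-neighbour route is 5 min longer than optimal.

Ridge: Vale=13, Corby=17, Ivy=31, Orwell=33, Quarry=39 ⇒ Vale
Vale: Corby=4, Ivy=18, Orwell=27, Quarry=30 ⇒ Corby
Corby: Ivy=22, Orwell=23, Quarry=34 ⇒ Ivy
Ivy: Orwell=10, Quarry=12 ⇒ Orwell
Orwell: Quarry=11 ⇒ Quarry
NN route Ridge → Vale → Corby → Ivy → Orwell → Quarry → Ridge costs 99.
Optimal: Ridge → Corby → Orwell → Quarry → Ivy → Vale → Ridge costs 94 (by enumerating all 60 distinct tours).
Excess = 99 − 94 = 5.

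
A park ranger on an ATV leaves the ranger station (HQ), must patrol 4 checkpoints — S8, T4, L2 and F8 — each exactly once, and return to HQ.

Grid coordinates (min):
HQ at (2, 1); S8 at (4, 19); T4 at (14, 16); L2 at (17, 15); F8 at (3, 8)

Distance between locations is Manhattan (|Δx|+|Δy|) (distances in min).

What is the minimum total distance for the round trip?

HQ - S8 - T4 - L2 - F8 - HQ: 20+13+4+21+8 = 66
HQ - S8 - T4 - F8 - L2 - HQ: 20+13+19+21+29 = 102
HQ - S8 - L2 - T4 - F8 - HQ: 20+17+4+19+8 = 68
HQ - S8 - L2 - F8 - T4 - HQ: 20+17+21+19+27 = 104
HQ - S8 - F8 - T4 - L2 - HQ: 20+12+19+4+29 = 84
HQ - S8 - F8 - L2 - T4 - HQ: 20+12+21+4+27 = 84
HQ - T4 - S8 - L2 - F8 - HQ: 27+13+17+21+8 = 86
HQ - T4 - S8 - F8 - L2 - HQ: 27+13+12+21+29 = 102
HQ - T4 - L2 - S8 - F8 - HQ: 27+4+17+12+8 = 68
HQ - T4 - F8 - S8 - L2 - HQ: 27+19+12+17+29 = 104
HQ - L2 - S8 - T4 - F8 - HQ: 29+17+13+19+8 = 86
HQ - L2 - T4 - S8 - F8 - HQ: 29+4+13+12+8 = 66
The minimum is 66.
One optimal route: HQ → S8 → T4 → L2 → F8 → HQ (or its reverse).

Shortest round trip = 66 min.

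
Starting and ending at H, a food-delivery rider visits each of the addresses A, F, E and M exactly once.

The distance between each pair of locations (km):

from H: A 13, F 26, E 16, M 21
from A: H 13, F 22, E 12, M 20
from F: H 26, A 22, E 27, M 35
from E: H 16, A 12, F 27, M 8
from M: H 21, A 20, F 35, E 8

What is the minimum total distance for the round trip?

89 km — the shortest possible round trip.

H - A - F - E - M - H: 13+22+27+8+21 = 91
H - A - F - M - E - H: 13+22+35+8+16 = 94
H - A - E - F - M - H: 13+12+27+35+21 = 108
H - A - E - M - F - H: 13+12+8+35+26 = 94
H - A - M - F - E - H: 13+20+35+27+16 = 111
H - A - M - E - F - H: 13+20+8+27+26 = 94
H - F - A - E - M - H: 26+22+12+8+21 = 89
H - F - A - M - E - H: 26+22+20+8+16 = 92
H - F - E - A - M - H: 26+27+12+20+21 = 106
H - F - M - A - E - H: 26+35+20+12+16 = 109
H - E - A - F - M - H: 16+12+22+35+21 = 106
H - E - F - A - M - H: 16+27+22+20+21 = 106
The minimum is 89.
One optimal route: H → F → A → E → M → H (or its reverse).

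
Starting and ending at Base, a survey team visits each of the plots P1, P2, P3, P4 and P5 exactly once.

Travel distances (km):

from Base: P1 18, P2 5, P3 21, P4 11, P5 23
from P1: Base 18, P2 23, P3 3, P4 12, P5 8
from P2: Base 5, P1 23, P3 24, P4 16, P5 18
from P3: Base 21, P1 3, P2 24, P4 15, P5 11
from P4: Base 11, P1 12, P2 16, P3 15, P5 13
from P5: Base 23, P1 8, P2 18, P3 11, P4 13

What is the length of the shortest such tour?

60 km — the shortest possible round trip.

With 5 stops there are 5!/2 = 60 distinct round trips (a route and its reverse cost the same).
Base → P1 → P2 → P3 → P4 → P5 → Base: 18+23+24+15+13+23 = 116
Base → P1 → P2 → P3 → P5 → P4 → Base: 18+23+24+11+13+11 = 100
Base → P1 → P2 → P4 → P3 → P5 → Base: 18+23+16+15+11+23 = 106
Base → P1 → P2 → P4 → P5 → P3 → Base: 18+23+16+13+11+21 = 102
Base → P1 → P2 → P5 → P3 → P4 → Base: 18+23+18+11+15+11 = 96
Base → P1 → P2 → P5 → P4 → P3 → Base: 18+23+18+13+15+21 = 108
Base → P1 → P3 → P2 → P4 → P5 → Base: 18+3+24+16+13+23 = 97
Base → P1 → P3 → P2 → P5 → P4 → Base: 18+3+24+18+13+11 = 87
Base → P1 → P3 → P4 → P2 → P5 → Base: 18+3+15+16+18+23 = 93
Base → P1 → P3 → P4 → P5 → P2 → Base: 18+3+15+13+18+5 = 72
Base → P1 → P3 → P5 → P2 → P4 → Base: 18+3+11+18+16+11 = 77
Base → P1 → P3 → P5 → P4 → P2 → Base: 18+3+11+13+16+5 = 66
Base → P1 → P4 → P2 → P3 → P5 → Base: 18+12+16+24+11+23 = 104
Base → P1 → P4 → P2 → P5 → P3 → Base: 18+12+16+18+11+21 = 96
… (46 more)
Base → P2 → P5 → P1 → P3 → P4 → Base: 5+18+8+3+15+11 = 60  ← best
The minimum is 60.
One optimal route: Base → P2 → P5 → P1 → P3 → P4 → Base (or its reverse).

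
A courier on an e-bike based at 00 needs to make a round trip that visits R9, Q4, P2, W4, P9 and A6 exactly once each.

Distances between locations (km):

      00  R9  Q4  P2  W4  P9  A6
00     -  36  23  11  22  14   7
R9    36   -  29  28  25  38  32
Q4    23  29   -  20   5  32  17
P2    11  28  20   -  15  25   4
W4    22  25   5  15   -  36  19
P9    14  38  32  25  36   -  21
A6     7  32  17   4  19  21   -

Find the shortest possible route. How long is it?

Shortest round trip = 112 km.

There are 360 distinct closed tours to check (reversals are equivalent).
00-R9-Q4-P2-W4-P9-A6-00: 36+29+20+15+36+21+7 = 164
00-R9-Q4-P2-W4-A6-P9-00: 36+29+20+15+19+21+14 = 154
00-R9-Q4-P2-P9-W4-A6-00: 36+29+20+25+36+19+7 = 172
00-R9-Q4-P2-P9-A6-W4-00: 36+29+20+25+21+19+22 = 172
00-R9-Q4-P2-A6-W4-P9-00: 36+29+20+4+19+36+14 = 158
00-R9-Q4-P2-A6-P9-W4-00: 36+29+20+4+21+36+22 = 168
00-R9-Q4-W4-P2-P9-A6-00: 36+29+5+15+25+21+7 = 138
00-R9-Q4-W4-P2-A6-P9-00: 36+29+5+15+4+21+14 = 124
… (352 more)
00-P9-R9-Q4-W4-P2-A6-00: 14+38+29+5+15+4+7 = 112  ← best
The minimum is 112.
One optimal route: 00 → P9 → R9 → Q4 → W4 → P2 → A6 → 00 (or its reverse).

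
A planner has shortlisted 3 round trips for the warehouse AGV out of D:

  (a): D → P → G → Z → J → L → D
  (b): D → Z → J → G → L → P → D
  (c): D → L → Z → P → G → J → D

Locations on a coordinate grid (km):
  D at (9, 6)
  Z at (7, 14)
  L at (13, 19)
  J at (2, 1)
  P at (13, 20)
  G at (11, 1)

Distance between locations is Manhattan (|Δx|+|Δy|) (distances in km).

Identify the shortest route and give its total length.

Shortest is (b), total 76 km.

(a): 18 + 21 + 17 + 18 + 29 + 17 = 120
(b): 10 + 18 + 9 + 20 + 1 + 18 = 76
(c): 17 + 11 + 12 + 21 + 9 + 12 = 82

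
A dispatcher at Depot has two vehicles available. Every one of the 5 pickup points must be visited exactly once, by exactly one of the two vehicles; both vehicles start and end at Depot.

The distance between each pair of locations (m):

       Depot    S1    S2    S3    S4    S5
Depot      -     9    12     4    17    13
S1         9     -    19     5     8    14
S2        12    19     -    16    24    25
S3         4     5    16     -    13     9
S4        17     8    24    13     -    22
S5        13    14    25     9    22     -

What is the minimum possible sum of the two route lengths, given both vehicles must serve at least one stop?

Check every non-empty split of the stops between the two vehicles; for each half take its own optimal tour:
  {S1} + {S2, S3, S4, S5}: 18 + 71 = 89
  {S2} + {S1, S3, S4, S5}: 24 + 52 = 76
  {S1, S2} + {S3, S4, S5}: 40 + 52 = 92
  {S3} + {S1, S2, S4, S5}: 8 + 71 = 79
  {S1, S3} + {S2, S4, S5}: 18 + 71 = 89
  {S2, S3} + {S1, S4, S5}: 32 + 52 = 84
  … (15 splits in total)
Best: vehicle 1 Depot → S2 → Depot = 24; vehicle 2 Depot → S1 → S4 → S3 → S5 → Depot = 52; combined 76.

76 m — the smallest possible combined total.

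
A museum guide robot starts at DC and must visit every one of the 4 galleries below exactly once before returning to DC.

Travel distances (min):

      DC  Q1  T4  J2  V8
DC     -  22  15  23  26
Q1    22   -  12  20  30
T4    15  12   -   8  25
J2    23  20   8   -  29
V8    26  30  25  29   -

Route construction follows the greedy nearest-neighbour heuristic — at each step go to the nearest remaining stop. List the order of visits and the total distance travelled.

From DC: distances to unvisited — T4=15, Q1=22, J2=23, V8=26. Nearest is T4 (15).
From T4: distances to unvisited — J2=8, Q1=12, V8=25. Nearest is J2 (8).
From J2: distances to unvisited — Q1=20, V8=29. Nearest is Q1 (20).
From Q1: distances to unvisited — V8=30. Nearest is V8 (30).
Return V8→DC: 26.
Total = 15 + 8 + 20 + 30 + 26 = 99.

Nearest-neighbour total = 99 min; route DC → T4 → J2 → Q1 → V8 → DC.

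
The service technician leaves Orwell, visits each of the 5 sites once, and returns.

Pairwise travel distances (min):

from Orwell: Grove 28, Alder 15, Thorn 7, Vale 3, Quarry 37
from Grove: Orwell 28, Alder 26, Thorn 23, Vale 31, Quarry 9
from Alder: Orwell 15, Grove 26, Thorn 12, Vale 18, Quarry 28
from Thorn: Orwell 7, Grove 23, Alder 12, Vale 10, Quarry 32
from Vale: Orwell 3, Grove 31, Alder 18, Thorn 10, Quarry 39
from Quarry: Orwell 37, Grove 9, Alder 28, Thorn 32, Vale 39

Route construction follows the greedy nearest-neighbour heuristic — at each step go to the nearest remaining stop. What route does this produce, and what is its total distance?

Nearest-neighbour total = 97 min; route Orwell → Vale → Thorn → Alder → Grove → Quarry → Orwell.

At Orwell the remaining stops are Vale 3, Thorn 7, Alder 15, Grove 28, Quarry 37; go to Vale.
At Vale the remaining stops are Thorn 10, Alder 18, Grove 31, Quarry 39; go to Thorn.
At Thorn the remaining stops are Alder 12, Grove 23, Quarry 32; go to Alder.
At Alder the remaining stops are Grove 26, Quarry 28; go to Grove.
At Grove the remaining stops are Quarry 9; go to Quarry.
Return Quarry→Orwell: 37.
Total = 3 + 10 + 12 + 26 + 9 + 37 = 97.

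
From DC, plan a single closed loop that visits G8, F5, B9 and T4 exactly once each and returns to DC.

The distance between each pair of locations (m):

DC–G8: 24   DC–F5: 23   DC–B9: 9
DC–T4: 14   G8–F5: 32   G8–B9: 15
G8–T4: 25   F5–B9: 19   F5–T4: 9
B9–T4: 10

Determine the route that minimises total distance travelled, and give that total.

DC - G8 - F5 - B9 - T4 - DC: 24+32+19+10+14 = 99
DC - G8 - F5 - T4 - B9 - DC: 24+32+9+10+9 = 84
DC - G8 - B9 - F5 - T4 - DC: 24+15+19+9+14 = 81
DC - G8 - B9 - T4 - F5 - DC: 24+15+10+9+23 = 81
DC - G8 - T4 - F5 - B9 - DC: 24+25+9+19+9 = 86
DC - G8 - T4 - B9 - F5 - DC: 24+25+10+19+23 = 101
DC - F5 - G8 - B9 - T4 - DC: 23+32+15+10+14 = 94
DC - F5 - G8 - T4 - B9 - DC: 23+32+25+10+9 = 99
DC - F5 - B9 - G8 - T4 - DC: 23+19+15+25+14 = 96
DC - F5 - T4 - G8 - B9 - DC: 23+9+25+15+9 = 81
DC - B9 - G8 - F5 - T4 - DC: 9+15+32+9+14 = 79
DC - B9 - F5 - G8 - T4 - DC: 9+19+32+25+14 = 99
The minimum is 79.
One optimal route: DC → B9 → G8 → F5 → T4 → DC (or its reverse).

Shortest round trip = 79 m.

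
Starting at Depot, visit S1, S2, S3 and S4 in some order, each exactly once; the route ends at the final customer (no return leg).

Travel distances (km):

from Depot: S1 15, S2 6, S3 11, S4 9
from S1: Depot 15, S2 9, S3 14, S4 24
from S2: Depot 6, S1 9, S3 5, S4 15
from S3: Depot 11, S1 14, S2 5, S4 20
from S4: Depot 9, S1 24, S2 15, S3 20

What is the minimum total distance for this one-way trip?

There are 4! = 24 possible orderings.
Depot→S1→S2→S3→S4: 15+9+5+20 = 49
Depot→S1→S2→S4→S3: 15+9+15+20 = 59
Depot→S1→S3→S2→S4: 15+14+5+15 = 49
Depot→S1→S3→S4→S2: 15+14+20+15 = 64
Depot→S1→S4→S2→S3: 15+24+15+5 = 59
Depot→S1→S4→S3→S2: 15+24+20+5 = 64
Depot→S2→S1→S3→S4: 6+9+14+20 = 49
Depot→S2→S1→S4→S3: 6+9+24+20 = 59
Depot→S2→S3→S1→S4: 6+5+14+24 = 49
Depot→S2→S3→S4→S1: 6+5+20+24 = 55
Depot→S2→S4→S1→S3: 6+15+24+14 = 59
Depot→S2→S4→S3→S1: 6+15+20+14 = 55
Depot→S3→S1→S2→S4: 11+14+9+15 = 49
Depot→S3→S1→S4→S2: 11+14+24+15 = 64
… (10 more)
Depot→S4→S2→S3→S1: 9+15+5+14 = 43  ← best
The minimum is 43.
One shortest path: Depot → S4 → S2 → S3 → S1.

Minimum one-way distance = 43 km.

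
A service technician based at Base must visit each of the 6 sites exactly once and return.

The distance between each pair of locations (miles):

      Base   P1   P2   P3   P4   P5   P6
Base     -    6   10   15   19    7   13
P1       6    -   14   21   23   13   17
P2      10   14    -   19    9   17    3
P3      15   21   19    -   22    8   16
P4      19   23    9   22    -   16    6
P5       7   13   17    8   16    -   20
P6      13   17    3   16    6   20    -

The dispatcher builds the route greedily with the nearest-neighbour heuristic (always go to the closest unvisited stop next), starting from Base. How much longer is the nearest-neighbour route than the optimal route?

8 miles longer than the optimal tour.

From Base: P1=6, P5=7, P2=10, P6=13, P3=15, P4=19 → choose P1 (6).
From P1: P5=13, P2=14, P6=17, P3=21, P4=23 → choose P5 (13).
From P5: P3=8, P4=16, P2=17, P6=20 → choose P3 (8).
From P3: P6=16, P2=19, P4=22 → choose P6 (16).
From P6: P2=3, P4=6 → choose P2 (3).
From P2: P4=9 → choose P4 (9).
NN route Base → P1 → P5 → P3 → P6 → P2 → P4 → Base costs 74.
Optimal: Base → P1 → P2 → P4 → P6 → P3 → P5 → Base costs 66 (by enumerating all 360 distinct tours).
Excess = 74 − 66 = 8.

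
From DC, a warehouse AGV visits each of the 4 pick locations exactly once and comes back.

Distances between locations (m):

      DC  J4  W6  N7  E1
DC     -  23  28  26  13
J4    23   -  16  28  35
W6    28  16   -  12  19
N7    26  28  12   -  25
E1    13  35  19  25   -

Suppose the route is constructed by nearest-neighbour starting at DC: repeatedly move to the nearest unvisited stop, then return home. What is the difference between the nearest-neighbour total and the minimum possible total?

Excess over optimum: 6 m.

DC: E1=13, J4=23, N7=26, W6=28 ⇒ E1
E1: W6=19, N7=25, J4=35 ⇒ W6
W6: N7=12, J4=16 ⇒ N7
N7: J4=28 ⇒ J4
NN route DC → E1 → W6 → N7 → J4 → DC costs 95.
Optimal: DC → J4 → W6 → N7 → E1 → DC costs 89 (by enumerating all 12 distinct tours).
Excess = 95 − 89 = 6.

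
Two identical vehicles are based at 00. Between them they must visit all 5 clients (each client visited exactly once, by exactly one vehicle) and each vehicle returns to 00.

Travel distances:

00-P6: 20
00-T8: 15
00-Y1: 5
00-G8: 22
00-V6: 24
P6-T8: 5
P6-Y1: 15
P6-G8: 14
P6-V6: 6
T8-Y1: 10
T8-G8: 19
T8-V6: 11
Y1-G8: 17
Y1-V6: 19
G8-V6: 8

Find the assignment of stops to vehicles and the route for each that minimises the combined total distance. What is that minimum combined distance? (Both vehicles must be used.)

66 — the smallest possible combined total.

There are 2^4 − 1 = 15 ways to divide the 5 stops into two non-empty groups. For each, the best each vehicle can do is its own shortest tour through its group:
  {P6} + {T8, Y1, G8, V6}: 40 + 56 = 96
  {T8} + {P6, Y1, G8, V6}: 30 + 56 = 86
  {P6, T8} + {Y1, G8, V6}: 40 + 54 = 94
  {Y1} + {P6, T8, G8, V6}: 10 + 56 = 66
  {P6, Y1} + {T8, G8, V6}: 40 + 56 = 96
  {T8, Y1} + {P6, G8, V6}: 30 + 56 = 86
  … (15 splits in total)
Best: vehicle 1 00 → Y1 → 00 = 10; vehicle 2 00 → T8 → P6 → V6 → G8 → 00 = 56; combined 66.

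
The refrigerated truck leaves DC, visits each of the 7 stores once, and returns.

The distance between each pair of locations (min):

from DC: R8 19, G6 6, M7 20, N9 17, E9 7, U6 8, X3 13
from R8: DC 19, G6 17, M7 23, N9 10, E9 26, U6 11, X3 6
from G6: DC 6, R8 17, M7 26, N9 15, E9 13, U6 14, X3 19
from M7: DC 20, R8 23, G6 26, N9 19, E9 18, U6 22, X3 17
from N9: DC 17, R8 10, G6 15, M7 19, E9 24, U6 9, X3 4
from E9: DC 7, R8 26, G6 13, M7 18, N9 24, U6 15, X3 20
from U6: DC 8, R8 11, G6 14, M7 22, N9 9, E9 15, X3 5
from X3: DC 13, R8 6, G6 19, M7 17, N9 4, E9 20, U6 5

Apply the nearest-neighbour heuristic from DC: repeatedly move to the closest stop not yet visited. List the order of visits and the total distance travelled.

From DC: distances to unvisited — G6=6, E9=7, U6=8, X3=13, N9=17, R8=19, M7=20. Nearest is G6 (6).
From G6: distances to unvisited — E9=13, U6=14, N9=15, R8=17, X3=19, M7=26. Nearest is E9 (13).
From E9: distances to unvisited — U6=15, M7=18, X3=20, N9=24, R8=26. Nearest is U6 (15).
From U6: distances to unvisited — X3=5, N9=9, R8=11, M7=22. Nearest is X3 (5).
From X3: distances to unvisited — N9=4, R8=6, M7=17. Nearest is N9 (4).
From N9: distances to unvisited — R8=10, M7=19. Nearest is R8 (10).
From R8: distances to unvisited — M7=23. Nearest is M7 (23).
Return M7→DC: 20.
Total = 6 + 13 + 15 + 5 + 4 + 10 + 23 + 20 = 96.

96 min along DC → G6 → E9 → U6 → X3 → N9 → R8 → M7 → DC.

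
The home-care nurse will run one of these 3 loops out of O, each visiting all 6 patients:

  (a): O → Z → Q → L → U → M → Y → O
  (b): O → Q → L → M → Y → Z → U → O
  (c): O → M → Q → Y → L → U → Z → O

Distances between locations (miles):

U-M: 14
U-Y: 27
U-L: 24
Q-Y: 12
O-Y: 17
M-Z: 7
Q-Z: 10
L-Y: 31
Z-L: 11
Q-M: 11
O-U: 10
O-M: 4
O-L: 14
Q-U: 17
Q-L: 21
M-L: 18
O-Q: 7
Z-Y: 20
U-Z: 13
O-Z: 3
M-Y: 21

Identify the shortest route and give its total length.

(a): 3 + 10 + 21 + 24 + 14 + 21 + 17 = 110
(b): 7 + 21 + 18 + 21 + 20 + 13 + 10 = 110
(c): 4 + 11 + 12 + 31 + 24 + 13 + 3 = 98

98 miles — (c) is the shortest.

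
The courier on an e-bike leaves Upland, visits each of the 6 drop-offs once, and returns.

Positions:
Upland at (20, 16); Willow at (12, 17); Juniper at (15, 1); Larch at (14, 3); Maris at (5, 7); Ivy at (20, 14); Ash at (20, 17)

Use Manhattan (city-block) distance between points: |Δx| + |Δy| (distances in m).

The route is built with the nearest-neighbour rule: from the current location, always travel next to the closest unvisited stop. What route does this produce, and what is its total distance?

74 m along Upland → Ash → Ivy → Willow → Larch → Juniper → Maris → Upland.

From Upland: distances to unvisited — Ash=1, Ivy=2, Willow=9, Larch=19, Juniper=20, Maris=24. Nearest is Ash (1).
From Ash: distances to unvisited — Ivy=3, Willow=8, Larch=20, Juniper=21, Maris=25. Nearest is Ivy (3).
From Ivy: distances to unvisited — Willow=11, Larch=17, Juniper=18, Maris=22. Nearest is Willow (11).
From Willow: distances to unvisited — Larch=16, Maris=17, Juniper=19. Nearest is Larch (16).
From Larch: distances to unvisited — Juniper=3, Maris=13. Nearest is Juniper (3).
From Juniper: distances to unvisited — Maris=16. Nearest is Maris (16).
Return Maris→Upland: 24.
Total = 1 + 3 + 11 + 16 + 3 + 16 + 24 = 74.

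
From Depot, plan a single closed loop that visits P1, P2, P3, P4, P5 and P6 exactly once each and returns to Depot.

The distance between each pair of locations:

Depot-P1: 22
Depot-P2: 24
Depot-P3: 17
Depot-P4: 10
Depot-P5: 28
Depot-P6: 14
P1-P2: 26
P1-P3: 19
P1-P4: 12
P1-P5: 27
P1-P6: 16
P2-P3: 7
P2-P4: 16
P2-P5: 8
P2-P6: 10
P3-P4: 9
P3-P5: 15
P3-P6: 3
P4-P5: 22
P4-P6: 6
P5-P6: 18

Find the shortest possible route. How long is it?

81 — the shortest possible round trip.

With 6 stops there are 6!/2 = 360 distinct round trips (a route and its reverse cost the same).
Depot - P1 - P2 - P3 - P4 - P5 - P6 - Depot: 22+26+7+9+22+18+14 = 118
Depot - P1 - P2 - P3 - P4 - P6 - P5 - Depot: 22+26+7+9+6+18+28 = 116
Depot - P1 - P2 - P3 - P5 - P4 - P6 - Depot: 22+26+7+15+22+6+14 = 112
Depot - P1 - P2 - P3 - P5 - P6 - P4 - Depot: 22+26+7+15+18+6+10 = 104
Depot - P1 - P2 - P3 - P6 - P4 - P5 - Depot: 22+26+7+3+6+22+28 = 114
Depot - P1 - P2 - P3 - P6 - P5 - P4 - Depot: 22+26+7+3+18+22+10 = 108
Depot - P1 - P2 - P4 - P3 - P5 - P6 - Depot: 22+26+16+9+15+18+14 = 120
Depot - P1 - P2 - P4 - P3 - P6 - P5 - Depot: 22+26+16+9+3+18+28 = 122
… (352 more)
Depot - P4 - P1 - P5 - P2 - P3 - P6 - Depot: 10+12+27+8+7+3+14 = 81  ← best
The minimum is 81.
One optimal route: Depot → P4 → P1 → P5 → P2 → P3 → P6 → Depot (or its reverse).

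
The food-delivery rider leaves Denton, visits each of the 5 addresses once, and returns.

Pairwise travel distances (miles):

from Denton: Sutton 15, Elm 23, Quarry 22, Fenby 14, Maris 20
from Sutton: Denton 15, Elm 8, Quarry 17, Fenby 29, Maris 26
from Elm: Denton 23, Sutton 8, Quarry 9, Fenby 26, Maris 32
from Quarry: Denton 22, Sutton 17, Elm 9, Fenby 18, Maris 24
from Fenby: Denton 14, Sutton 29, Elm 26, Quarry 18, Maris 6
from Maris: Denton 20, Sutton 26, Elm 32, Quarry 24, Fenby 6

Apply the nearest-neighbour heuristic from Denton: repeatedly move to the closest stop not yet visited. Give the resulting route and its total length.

Nearest-neighbour total = 76 miles; route Denton → Fenby → Maris → Quarry → Elm → Sutton → Denton.

From Denton: distances to unvisited — Fenby=14, Sutton=15, Maris=20, Quarry=22, Elm=23. Nearest is Fenby (14).
From Fenby: distances to unvisited — Maris=6, Quarry=18, Elm=26, Sutton=29. Nearest is Maris (6).
From Maris: distances to unvisited — Quarry=24, Sutton=26, Elm=32. Nearest is Quarry (24).
From Quarry: distances to unvisited — Elm=9, Sutton=17. Nearest is Elm (9).
From Elm: distances to unvisited — Sutton=8. Nearest is Sutton (8).
Return Sutton→Denton: 15.
Total = 14 + 6 + 24 + 9 + 8 + 15 = 76.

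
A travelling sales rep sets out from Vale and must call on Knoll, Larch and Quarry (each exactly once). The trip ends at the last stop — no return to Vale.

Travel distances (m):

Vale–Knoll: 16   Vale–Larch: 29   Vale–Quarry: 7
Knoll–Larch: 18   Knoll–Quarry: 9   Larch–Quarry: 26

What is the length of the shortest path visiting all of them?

There are 3! = 6 possible orderings.
Vale - Knoll - Larch - Quarry: 16+18+26 = 60
Vale - Knoll - Quarry - Larch: 16+9+26 = 51
Vale - Larch - Knoll - Quarry: 29+18+9 = 56
Vale - Larch - Quarry - Knoll: 29+26+9 = 64
Vale - Quarry - Knoll - Larch: 7+9+18 = 34
Vale - Quarry - Larch - Knoll: 7+26+18 = 51
The minimum is 34.
One shortest path: Vale → Quarry → Knoll → Larch.

Minimum one-way distance = 34 m.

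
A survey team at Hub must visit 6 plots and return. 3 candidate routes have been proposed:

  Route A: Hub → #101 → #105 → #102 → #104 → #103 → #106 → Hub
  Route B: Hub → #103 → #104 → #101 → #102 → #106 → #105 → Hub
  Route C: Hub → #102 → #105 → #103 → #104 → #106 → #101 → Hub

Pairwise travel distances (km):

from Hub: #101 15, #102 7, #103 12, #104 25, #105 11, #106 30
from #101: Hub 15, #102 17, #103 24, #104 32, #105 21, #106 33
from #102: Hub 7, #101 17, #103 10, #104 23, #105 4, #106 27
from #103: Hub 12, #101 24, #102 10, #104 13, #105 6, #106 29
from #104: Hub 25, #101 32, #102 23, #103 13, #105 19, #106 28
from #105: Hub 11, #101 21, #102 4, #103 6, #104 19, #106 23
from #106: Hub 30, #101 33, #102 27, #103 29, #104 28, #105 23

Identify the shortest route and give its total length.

Route A: 15 + 21 + 4 + 23 + 13 + 29 + 30 = 135
Route B: 12 + 13 + 32 + 17 + 27 + 23 + 11 = 135
Route C: 7 + 4 + 6 + 13 + 28 + 33 + 15 = 106

106 km — Route C is the shortest.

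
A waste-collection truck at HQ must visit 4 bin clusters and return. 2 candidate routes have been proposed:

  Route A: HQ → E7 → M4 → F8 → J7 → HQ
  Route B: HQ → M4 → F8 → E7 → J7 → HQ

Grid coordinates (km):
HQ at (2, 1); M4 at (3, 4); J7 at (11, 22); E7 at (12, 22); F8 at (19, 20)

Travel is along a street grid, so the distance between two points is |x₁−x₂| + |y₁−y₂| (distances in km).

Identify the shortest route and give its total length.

Route A: 31 + 27 + 32 + 10 + 30 = 130
Route B: 4 + 32 + 9 + 1 + 30 = 76

Shortest is Route B, total 76 km.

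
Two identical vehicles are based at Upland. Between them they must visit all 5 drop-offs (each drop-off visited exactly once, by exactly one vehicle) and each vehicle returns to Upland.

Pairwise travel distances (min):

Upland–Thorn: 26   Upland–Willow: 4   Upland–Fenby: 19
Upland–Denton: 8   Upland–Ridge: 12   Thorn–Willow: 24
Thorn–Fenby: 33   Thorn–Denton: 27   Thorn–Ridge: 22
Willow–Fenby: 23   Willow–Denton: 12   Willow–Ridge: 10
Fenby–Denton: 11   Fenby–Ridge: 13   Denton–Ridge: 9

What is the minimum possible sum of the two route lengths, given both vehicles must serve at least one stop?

Try each way of splitting the stops between the two vehicles (each non-empty) and, for each split, find the best tour for each vehicle:
  {Thorn} + {Willow, Fenby, Denton, Ridge}: 52 + 46 = 98
  {Willow} + {Thorn, Fenby, Denton, Ridge}: 8 + 80 = 88
  {Thorn, Willow} + {Fenby, Denton, Ridge}: 54 + 44 = 98
  {Fenby} + {Thorn, Willow, Denton, Ridge}: 38 + 67 = 105
  {Thorn, Fenby} + {Willow, Denton, Ridge}: 78 + 31 = 109
  {Willow, Fenby} + {Thorn, Denton, Ridge}: 46 + 65 = 111
  … (15 splits in total)
Best: vehicle 1 Upland → Willow → Upland = 8; vehicle 2 Upland → Thorn → Ridge → Fenby → Denton → Upland = 80; combined 88.

Minimum combined distance: 88 min.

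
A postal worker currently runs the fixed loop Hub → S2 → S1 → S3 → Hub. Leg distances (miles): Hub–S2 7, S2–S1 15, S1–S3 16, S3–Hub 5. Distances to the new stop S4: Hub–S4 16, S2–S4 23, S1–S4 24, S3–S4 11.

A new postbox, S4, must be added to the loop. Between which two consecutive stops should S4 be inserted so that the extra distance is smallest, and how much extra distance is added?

Insertion cost between consecutive stops i–j is d(i,S4) + d(S4,j) − d(i,j):
  between Hub and S2: 16 + 23 − 7 = 32
  between S2 and S1: 23 + 24 − 15 = 32
  between S1 and S3: 24 + 11 − 16 = 19
  between S3 and Hub: 11 + 16 − 5 = 22
Cheapest insertion is between S1 and S3, adding 19.
New total = 43 + 19 = 62.

Adding 19 miles by placing S4 on the S1–S3 leg.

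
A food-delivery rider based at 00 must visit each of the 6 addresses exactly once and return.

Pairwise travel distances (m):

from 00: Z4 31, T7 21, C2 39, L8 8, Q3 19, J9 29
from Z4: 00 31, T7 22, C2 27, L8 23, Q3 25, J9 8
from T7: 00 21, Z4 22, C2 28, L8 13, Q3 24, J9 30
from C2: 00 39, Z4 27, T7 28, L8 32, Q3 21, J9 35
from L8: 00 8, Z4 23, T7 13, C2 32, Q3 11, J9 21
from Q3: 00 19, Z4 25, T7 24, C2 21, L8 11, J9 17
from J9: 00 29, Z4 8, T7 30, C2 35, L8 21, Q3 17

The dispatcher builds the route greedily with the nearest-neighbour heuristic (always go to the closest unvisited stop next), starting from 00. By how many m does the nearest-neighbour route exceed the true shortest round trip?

00: L8=8, Q3=19, T7=21, J9=29, Z4=31, C2=39 ⇒ L8
L8: Q3=11, T7=13, J9=21, Z4=23, C2=32 ⇒ Q3
Q3: J9=17, C2=21, T7=24, Z4=25 ⇒ J9
J9: Z4=8, T7=30, C2=35 ⇒ Z4
Z4: T7=22, C2=27 ⇒ T7
T7: C2=28 ⇒ C2
NN route 00 → L8 → Q3 → J9 → Z4 → T7 → C2 → 00 costs 133.
Optimal: 00 → T7 → C2 → Z4 → J9 → Q3 → L8 → 00 costs 120 (by enumerating all 360 distinct tours).
Excess = 133 − 120 = 13.

The nearest-neighbour route is 13 m longer than optimal.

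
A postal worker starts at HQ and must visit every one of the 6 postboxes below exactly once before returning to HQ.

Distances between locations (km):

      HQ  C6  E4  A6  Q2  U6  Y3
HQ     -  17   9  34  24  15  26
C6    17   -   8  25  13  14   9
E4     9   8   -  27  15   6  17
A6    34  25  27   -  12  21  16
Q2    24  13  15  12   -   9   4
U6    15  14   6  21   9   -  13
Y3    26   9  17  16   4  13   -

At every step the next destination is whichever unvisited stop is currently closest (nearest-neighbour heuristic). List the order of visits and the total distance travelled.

96 km along HQ → E4 → U6 → Q2 → Y3 → C6 → A6 → HQ.

From HQ: distances to unvisited — E4=9, U6=15, C6=17, Q2=24, Y3=26, A6=34. Nearest is E4 (9).
From E4: distances to unvisited — U6=6, C6=8, Q2=15, Y3=17, A6=27. Nearest is U6 (6).
From U6: distances to unvisited — Q2=9, Y3=13, C6=14, A6=21. Nearest is Q2 (9).
From Q2: distances to unvisited — Y3=4, A6=12, C6=13. Nearest is Y3 (4).
From Y3: distances to unvisited — C6=9, A6=16. Nearest is C6 (9).
From C6: distances to unvisited — A6=25. Nearest is A6 (25).
Return A6→HQ: 34.
Total = 9 + 6 + 9 + 4 + 9 + 25 + 34 = 96.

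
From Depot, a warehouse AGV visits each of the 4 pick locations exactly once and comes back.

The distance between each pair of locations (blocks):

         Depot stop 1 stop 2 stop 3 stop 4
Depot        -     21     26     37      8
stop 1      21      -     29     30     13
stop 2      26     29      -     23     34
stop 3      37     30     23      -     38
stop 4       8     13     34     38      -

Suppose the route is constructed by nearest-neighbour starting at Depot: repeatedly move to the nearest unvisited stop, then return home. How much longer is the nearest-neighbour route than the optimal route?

The nearest-neighbour route is 10 blocks longer than optimal.

From Depot: stop 4=8, stop 1=21, stop 2=26, stop 3=37 → choose stop 4 (8).
From stop 4: stop 1=13, stop 2=34, stop 3=38 → choose stop 1 (13).
From stop 1: stop 2=29, stop 3=30 → choose stop 2 (29).
From stop 2: stop 3=23 → choose stop 3 (23).
NN route Depot → stop 4 → stop 1 → stop 2 → stop 3 → Depot costs 110.
Optimal: Depot → stop 2 → stop 3 → stop 1 → stop 4 → Depot costs 100 (by enumerating all 12 distinct tours).
Excess = 110 − 100 = 10.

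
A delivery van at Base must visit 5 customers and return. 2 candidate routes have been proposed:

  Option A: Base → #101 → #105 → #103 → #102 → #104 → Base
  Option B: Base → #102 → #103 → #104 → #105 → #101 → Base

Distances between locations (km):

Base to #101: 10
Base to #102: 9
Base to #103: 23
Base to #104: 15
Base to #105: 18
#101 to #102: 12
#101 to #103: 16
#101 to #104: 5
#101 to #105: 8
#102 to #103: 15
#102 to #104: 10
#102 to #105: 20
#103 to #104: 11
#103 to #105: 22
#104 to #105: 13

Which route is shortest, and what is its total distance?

Option A: 10 + 8 + 22 + 15 + 10 + 15 = 80
Option B: 9 + 15 + 11 + 13 + 8 + 10 = 66

66 km — Option B is the shortest.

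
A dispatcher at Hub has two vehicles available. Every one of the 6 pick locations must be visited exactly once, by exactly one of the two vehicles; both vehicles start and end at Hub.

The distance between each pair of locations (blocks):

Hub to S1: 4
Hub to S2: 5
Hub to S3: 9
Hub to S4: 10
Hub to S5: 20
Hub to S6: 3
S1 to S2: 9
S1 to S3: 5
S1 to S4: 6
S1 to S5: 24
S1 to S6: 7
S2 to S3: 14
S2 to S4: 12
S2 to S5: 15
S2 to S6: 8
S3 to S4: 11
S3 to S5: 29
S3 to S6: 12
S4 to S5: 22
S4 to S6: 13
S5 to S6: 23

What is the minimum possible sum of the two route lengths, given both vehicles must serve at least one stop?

68 blocks — the smallest possible combined total.

There are 2^5 − 1 = 31 ways to divide the 6 stops into two non-empty groups. For each, the best each vehicle can do is its own shortest tour through its group:
  {S1} + {S2, S3, S4, S5, S6}: 8 + 68 = 76
  {S2} + {S1, S3, S4, S5, S6}: 10 + 68 = 78
  {S1, S2} + {S3, S4, S5, S6}: 18 + 68 = 86
  {S3} + {S1, S2, S4, S5, S6}: 18 + 58 = 76
  {S1, S3} + {S2, S4, S5, S6}: 18 + 58 = 76
  {S2, S3} + {S1, S4, S5, S6}: 28 + 58 = 86
  … (31 splits in total)
  {S1, S2, S3, S4, S5} + {S6}: 62 + 6 = 68  ← best
Best: vehicle 1 Hub → S1 → S3 → S4 → S5 → S2 → Hub = 62; vehicle 2 Hub → S6 → Hub = 6; combined 68.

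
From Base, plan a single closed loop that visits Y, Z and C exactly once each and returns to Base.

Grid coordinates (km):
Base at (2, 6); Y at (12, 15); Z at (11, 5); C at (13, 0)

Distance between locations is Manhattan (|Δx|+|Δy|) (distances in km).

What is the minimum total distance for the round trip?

With 3 stops there are 3!/2 = 3 distinct round trips (a route and its reverse cost the same).
Base → Y → Z → C → Base: 19+11+7+17 = 54
Base → Y → C → Z → Base: 19+16+7+10 = 52
Base → Z → Y → C → Base: 10+11+16+17 = 54
The minimum is 52.
One optimal route: Base → Y → C → Z → Base (or its reverse).

Minimum total distance: 52 km.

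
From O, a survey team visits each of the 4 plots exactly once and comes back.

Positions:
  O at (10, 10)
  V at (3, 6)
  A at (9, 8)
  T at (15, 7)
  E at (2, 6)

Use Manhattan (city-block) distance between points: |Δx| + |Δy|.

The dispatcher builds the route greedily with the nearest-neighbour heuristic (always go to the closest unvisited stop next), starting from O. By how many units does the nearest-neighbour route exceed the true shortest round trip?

2 longer than the optimal tour.

O: A=3, T=8, V=11, E=12 ⇒ A
A: T=7, V=8, E=9 ⇒ T
T: V=13, E=14 ⇒ V
V: E=1 ⇒ E
NN route O → A → T → V → E → O costs 36.
Optimal: O → A → V → E → T → O costs 34 (by enumerating all 12 distinct tours).
Excess = 36 − 34 = 2.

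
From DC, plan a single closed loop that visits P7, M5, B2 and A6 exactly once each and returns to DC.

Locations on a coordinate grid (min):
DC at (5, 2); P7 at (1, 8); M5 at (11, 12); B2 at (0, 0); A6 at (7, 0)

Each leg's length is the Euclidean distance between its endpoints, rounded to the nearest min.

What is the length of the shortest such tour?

With 4 stops there are 4!/2 = 12 distinct round trips (a route and its reverse cost the same).
DC→P7→M5→B2→A6→DC: 7+11+16+7+3 = 44
DC→P7→M5→A6→B2→DC: 7+11+13+7+5 = 43
DC→P7→B2→M5→A6→DC: 7+8+16+13+3 = 47
DC→P7→B2→A6→M5→DC: 7+8+7+13+12 = 47
DC→P7→A6→M5→B2→DC: 7+10+13+16+5 = 51
DC→P7→A6→B2→M5→DC: 7+10+7+16+12 = 52
DC→M5→P7→B2→A6→DC: 12+11+8+7+3 = 41
DC→M5→P7→A6→B2→DC: 12+11+10+7+5 = 45
DC→M5→B2→P7→A6→DC: 12+16+8+10+3 = 49
DC→M5→A6→P7→B2→DC: 12+13+10+8+5 = 48
DC→B2→P7→M5→A6→DC: 5+8+11+13+3 = 40
DC→B2→M5→P7→A6→DC: 5+16+11+10+3 = 45
The minimum is 40.
One optimal route: DC → B2 → P7 → M5 → A6 → DC (or its reverse).

Minimum total distance: 40 min.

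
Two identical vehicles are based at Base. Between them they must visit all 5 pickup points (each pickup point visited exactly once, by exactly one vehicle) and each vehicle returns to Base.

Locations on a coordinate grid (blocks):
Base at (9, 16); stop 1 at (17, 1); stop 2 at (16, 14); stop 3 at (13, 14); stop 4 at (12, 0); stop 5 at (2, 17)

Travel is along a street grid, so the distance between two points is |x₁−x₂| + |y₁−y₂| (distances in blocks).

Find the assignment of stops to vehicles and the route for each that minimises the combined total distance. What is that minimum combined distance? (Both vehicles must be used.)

Minimum combined distance: 64 blocks.

Check every non-empty split of the stops between the two vehicles; for each half take its own optimal tour:
  {stop 1} + {stop 2, stop 3, stop 4, stop 5}: 46 + 62 = 108
  {stop 2} + {stop 1, stop 3, stop 4, stop 5}: 18 + 64 = 82
  {stop 1, stop 2} + {stop 3, stop 4, stop 5}: 46 + 56 = 102
  {stop 3} + {stop 1, stop 2, stop 4, stop 5}: 12 + 64 = 76
  {stop 1, stop 3} + {stop 2, stop 4, stop 5}: 46 + 62 = 108
  {stop 2, stop 3} + {stop 1, stop 4, stop 5}: 18 + 64 = 82
  … (15 splits in total)
  {stop 1, stop 2, stop 3, stop 4} + {stop 5}: 48 + 16 = 64  ← best
Best: vehicle 1 Base → stop 3 → stop 2 → stop 1 → stop 4 → Base = 48; vehicle 2 Base → stop 5 → Base = 16; combined 64.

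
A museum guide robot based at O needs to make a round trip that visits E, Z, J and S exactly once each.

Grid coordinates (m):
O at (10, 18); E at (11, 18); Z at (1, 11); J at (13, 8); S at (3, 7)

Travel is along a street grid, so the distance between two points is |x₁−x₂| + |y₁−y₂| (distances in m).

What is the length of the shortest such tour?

There are 12 distinct closed tours to check (reversals are equivalent).
O→E→Z→J→S→O: 1+17+15+11+18 = 62
O→E→Z→S→J→O: 1+17+6+11+13 = 48
O→E→J→Z→S→O: 1+12+15+6+18 = 52
O→E→J→S→Z→O: 1+12+11+6+16 = 46
O→E→S→Z→J→O: 1+19+6+15+13 = 54
O→E→S→J→Z→O: 1+19+11+15+16 = 62
O→Z→E→J→S→O: 16+17+12+11+18 = 74
O→Z→E→S→J→O: 16+17+19+11+13 = 76
O→Z→J→E→S→O: 16+15+12+19+18 = 80
O→Z→S→E→J→O: 16+6+19+12+13 = 66
O→J→E→Z→S→O: 13+12+17+6+18 = 66
O→J→Z→E→S→O: 13+15+17+19+18 = 82
The minimum is 46.
One optimal route: O → E → J → S → Z → O (or its reverse).

Shortest round trip = 46 m.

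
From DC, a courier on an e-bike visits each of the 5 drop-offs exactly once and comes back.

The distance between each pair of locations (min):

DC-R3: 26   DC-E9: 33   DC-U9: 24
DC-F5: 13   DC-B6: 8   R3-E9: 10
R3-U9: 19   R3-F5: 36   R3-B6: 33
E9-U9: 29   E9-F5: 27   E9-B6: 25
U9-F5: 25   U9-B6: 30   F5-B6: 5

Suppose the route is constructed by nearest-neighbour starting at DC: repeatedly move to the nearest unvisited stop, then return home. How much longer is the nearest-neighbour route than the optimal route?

From DC: B6=8, F5=13, U9=24, R3=26, E9=33 → choose B6 (8).
From B6: F5=5, E9=25, U9=30, R3=33 → choose F5 (5).
From F5: U9=25, E9=27, R3=36 → choose U9 (25).
From U9: R3=19, E9=29 → choose R3 (19).
From R3: E9=10 → choose E9 (10).
NN route DC → B6 → F5 → U9 → R3 → E9 → DC costs 100.
Optimal: DC → U9 → R3 → E9 → F5 → B6 → DC costs 93 (by enumerating all 60 distinct tours).
Excess = 100 − 93 = 7.

Excess over optimum: 7 min.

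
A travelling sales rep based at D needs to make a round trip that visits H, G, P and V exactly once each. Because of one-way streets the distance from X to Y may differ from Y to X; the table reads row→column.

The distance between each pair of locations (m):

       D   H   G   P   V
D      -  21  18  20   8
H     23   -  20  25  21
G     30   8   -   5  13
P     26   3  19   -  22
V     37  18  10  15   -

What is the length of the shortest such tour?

Shortest round trip = 49 m.

D → H → G → P → V → D: 21+20+5+22+37 = 105
D → H → G → V → P → D: 21+20+13+15+26 = 95
D → H → P → G → V → D: 21+25+19+13+37 = 115
D → H → P → V → G → D: 21+25+22+10+30 = 108
D → H → V → G → P → D: 21+21+10+5+26 = 83
D → H → V → P → G → D: 21+21+15+19+30 = 106
D → G → H → P → V → D: 18+8+25+22+37 = 110
D → G → H → V → P → D: 18+8+21+15+26 = 88
D → G → P → H → V → D: 18+5+3+21+37 = 84
D → G → P → V → H → D: 18+5+22+18+23 = 86
D → G → V → H → P → D: 18+13+18+25+26 = 100
D → G → V → P → H → D: 18+13+15+3+23 = 72
D → P → H → G → V → D: 20+3+20+13+37 = 93
D → P → H → V → G → D: 20+3+21+10+30 = 84
… (10 more)
D → V → G → P → H → D: 8+10+5+3+23 = 49  ← best
The minimum is 49.
One optimal route: D → V → G → P → H → D.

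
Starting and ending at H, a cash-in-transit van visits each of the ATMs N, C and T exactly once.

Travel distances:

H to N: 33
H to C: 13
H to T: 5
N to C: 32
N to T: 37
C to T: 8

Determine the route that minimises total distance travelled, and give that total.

78 — the shortest possible round trip.

With 3 stops there are 3!/2 = 3 distinct round trips (a route and its reverse cost the same).
H→N→C→T→H: 33+32+8+5 = 78
H→N→T→C→H: 33+37+8+13 = 91
H→C→N→T→H: 13+32+37+5 = 87
The minimum is 78.
One optimal route: H → N → C → T → H (or its reverse).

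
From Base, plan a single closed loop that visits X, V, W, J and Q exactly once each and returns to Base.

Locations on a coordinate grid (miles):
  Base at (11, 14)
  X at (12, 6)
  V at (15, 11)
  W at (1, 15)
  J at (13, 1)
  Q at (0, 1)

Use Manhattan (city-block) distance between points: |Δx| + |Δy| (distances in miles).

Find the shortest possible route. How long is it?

Minimum total distance: 60 miles.

There are 60 distinct closed tours to check (reversals are equivalent).
Base-X-V-W-J-Q-Base: 9+8+18+26+13+24 = 98
Base-X-V-W-Q-J-Base: 9+8+18+15+13+15 = 78
Base-X-V-J-W-Q-Base: 9+8+12+26+15+24 = 94
Base-X-V-J-Q-W-Base: 9+8+12+13+15+11 = 68
Base-X-V-Q-W-J-Base: 9+8+25+15+26+15 = 98
Base-X-V-Q-J-W-Base: 9+8+25+13+26+11 = 92
Base-X-W-V-J-Q-Base: 9+20+18+12+13+24 = 96
Base-X-W-V-Q-J-Base: 9+20+18+25+13+15 = 100
Base-X-W-J-V-Q-Base: 9+20+26+12+25+24 = 116
Base-X-W-J-Q-V-Base: 9+20+26+13+25+7 = 100
Base-X-W-Q-V-J-Base: 9+20+15+25+12+15 = 96
Base-X-W-Q-J-V-Base: 9+20+15+13+12+7 = 76
Base-X-J-V-W-Q-Base: 9+6+12+18+15+24 = 84
Base-X-J-V-Q-W-Base: 9+6+12+25+15+11 = 78
… (46 more)
Base-V-X-J-Q-W-Base: 7+8+6+13+15+11 = 60  ← best
The minimum is 60.
One optimal route: Base → V → X → J → Q → W → Base (or its reverse).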